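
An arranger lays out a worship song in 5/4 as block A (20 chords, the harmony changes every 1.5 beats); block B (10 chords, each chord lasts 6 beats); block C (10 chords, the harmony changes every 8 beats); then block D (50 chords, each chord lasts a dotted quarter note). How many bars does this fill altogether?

49 bars

A: 20 × 1.5 = 30 beats = 6 bars.
B: 10 × 6 = 60 beats = 12 bars.
C: 10 × 8 = 80 beats = 16 bars.
D: 50 × 1.5 = 75 beats = 15 bars.
Total: 6 + 12 + 16 + 15 = 49 bars.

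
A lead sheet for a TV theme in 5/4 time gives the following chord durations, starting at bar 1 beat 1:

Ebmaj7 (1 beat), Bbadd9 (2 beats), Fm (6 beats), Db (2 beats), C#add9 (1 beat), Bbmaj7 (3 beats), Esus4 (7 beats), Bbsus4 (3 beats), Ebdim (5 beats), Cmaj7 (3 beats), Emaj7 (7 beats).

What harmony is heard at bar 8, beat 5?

Emaj7

Beat 5 of bar 8 is beat (8−1)×5 + 5 = 40 overall.
Running totals: Ebmaj7 ends at 1, Bbadd9 ends at 3, Fm ends at 9, Db ends at 11, C#add9 ends at 12, Bbmaj7 ends at 15, Esus4 ends at 22, Bbsus4 ends at 25, Ebdim ends at 30, Cmaj7 ends at 33, Emaj7 ends at 40.
Beat 40 falls within Emaj7.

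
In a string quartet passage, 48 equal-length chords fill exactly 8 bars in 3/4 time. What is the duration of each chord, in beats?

8 bars × 3 beats/bar = 24 beats total.
24 beats ÷ 48 chords = 0.5 beats per chord.
(That is an eighth note.)

0.5 beats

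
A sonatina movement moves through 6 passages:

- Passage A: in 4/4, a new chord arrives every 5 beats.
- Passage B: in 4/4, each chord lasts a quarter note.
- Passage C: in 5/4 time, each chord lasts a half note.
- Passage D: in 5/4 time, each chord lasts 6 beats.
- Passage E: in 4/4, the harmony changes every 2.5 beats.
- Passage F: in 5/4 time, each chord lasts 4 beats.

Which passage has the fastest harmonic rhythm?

Passage B

A: 4/5 = 0.8 chords/bar.
B: 4/1 = 4 chords/bar.
C: 5/2 = 2.5 chords/bar.
D: 5/6 = 5/6 chords/bar.
E: 4/2.5 = 1.6 chords/bar.
F: 5/4 = 1.25 chords/bar.
Fastest is B at 4 chords/bar.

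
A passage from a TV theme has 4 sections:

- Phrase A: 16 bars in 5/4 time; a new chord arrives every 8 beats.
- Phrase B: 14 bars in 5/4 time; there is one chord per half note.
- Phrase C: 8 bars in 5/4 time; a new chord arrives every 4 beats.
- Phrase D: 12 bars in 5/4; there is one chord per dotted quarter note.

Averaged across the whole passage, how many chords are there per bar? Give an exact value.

A: 16 bars of 5 beats is 80 beats; at 8 beats each that's 10 chords.
B: 14 bars of 5 beats is 70 beats; at 2 beats each that's 35 chords.
C: 8 bars of 5 beats is 40 beats; at 4 beats each that's 10 chords.
D: 12 bars of 5 beats is 60 beats; at 1.5 beats each that's 40 chords.
Overall: 95 chords over 50 bars → 95/50 = 1.9 chords per bar.

1.9 chords per bar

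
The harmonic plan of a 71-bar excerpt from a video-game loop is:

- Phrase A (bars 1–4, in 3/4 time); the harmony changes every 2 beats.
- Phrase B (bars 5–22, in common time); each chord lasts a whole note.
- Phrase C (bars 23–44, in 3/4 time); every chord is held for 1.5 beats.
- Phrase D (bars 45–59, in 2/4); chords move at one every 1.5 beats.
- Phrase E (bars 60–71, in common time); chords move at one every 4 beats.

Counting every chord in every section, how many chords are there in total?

100 chords

A: 4 bars × 3 beats = 12 beats; 2 beats/chord → 6 chords.
B: 18 bars × 4 beats = 72 beats; 4 beats/chord → 18 chords.
C: 22 bars × 3 beats = 66 beats; 1.5 beats/chord → 44 chords.
D: 15 bars × 2 beats = 30 beats; 1.5 beats/chord → 20 chords.
E: 12 bars × 4 beats = 48 beats; 4 beats/chord → 12 chords.
Total: 6 + 18 + 44 + 20 + 12 = 100.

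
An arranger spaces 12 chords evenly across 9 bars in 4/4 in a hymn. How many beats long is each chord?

3 beats

9 bars × 4 beats/bar = 36 beats total.
36 beats ÷ 12 chords = 3 beats per chord.
(That is a dotted half note.)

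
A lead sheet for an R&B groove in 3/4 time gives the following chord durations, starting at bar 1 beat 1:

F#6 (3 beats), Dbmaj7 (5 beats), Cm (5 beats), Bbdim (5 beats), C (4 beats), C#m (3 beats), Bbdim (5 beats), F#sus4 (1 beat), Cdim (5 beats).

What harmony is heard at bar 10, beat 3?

Beat 3 of bar 10 is beat (10−1)×3 + 3 = 30 overall.
Running totals: F#6 ends at 3, Dbmaj7 ends at 8, Cm ends at 13, Bbdim ends at 18, C ends at 22, C#m ends at 25, Bbdim ends at 30.
Beat 30 falls within Bbdim.

Bbdim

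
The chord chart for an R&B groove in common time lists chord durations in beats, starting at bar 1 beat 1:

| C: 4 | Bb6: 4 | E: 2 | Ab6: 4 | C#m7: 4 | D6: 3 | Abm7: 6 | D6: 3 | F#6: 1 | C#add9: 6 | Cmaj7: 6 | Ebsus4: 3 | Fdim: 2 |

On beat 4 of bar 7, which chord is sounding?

Beat 4 of bar 7 is beat (7−1)×4 + 4 = 28 overall.
Running totals: C ends at 4, Bb6 ends at 8, E ends at 10, Ab6 ends at 14, C#m7 ends at 18, D6 ends at 21, Abm7 ends at 27, D6 ends at 30.
Beat 28 falls within D6.

D6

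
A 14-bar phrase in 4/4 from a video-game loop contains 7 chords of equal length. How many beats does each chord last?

8 beats

14 bars × 4 beats/bar = 56 beats total.
56 beats ÷ 7 chords = 8 beats per chord.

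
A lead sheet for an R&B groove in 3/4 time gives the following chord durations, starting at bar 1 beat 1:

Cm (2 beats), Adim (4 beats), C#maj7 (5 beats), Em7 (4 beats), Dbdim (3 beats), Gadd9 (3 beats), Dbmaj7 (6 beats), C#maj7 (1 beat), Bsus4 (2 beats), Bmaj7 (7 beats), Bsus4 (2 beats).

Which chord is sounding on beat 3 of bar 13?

Bsus4

Beat 3 of bar 13 is beat (13−1)×3 + 3 = 39 overall.
Running totals: Cm ends at 2, Adim ends at 6, C#maj7 ends at 11, Em7 ends at 15, Dbdim ends at 18, Gadd9 ends at 21, Dbmaj7 ends at 27, C#maj7 ends at 28, Bsus4 ends at 30, Bmaj7 ends at 37, Bsus4 ends at 39.
Beat 39 falls within Bsus4.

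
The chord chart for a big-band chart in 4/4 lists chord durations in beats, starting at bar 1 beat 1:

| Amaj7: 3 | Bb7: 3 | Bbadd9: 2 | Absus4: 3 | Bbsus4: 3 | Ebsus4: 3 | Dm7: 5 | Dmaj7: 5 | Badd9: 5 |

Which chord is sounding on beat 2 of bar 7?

Dmaj7

Beat 2 of bar 7 is beat (7−1)×4 + 2 = 26 overall.
Running totals: Amaj7 ends at 3, Bb7 ends at 6, Bbadd9 ends at 8, Absus4 ends at 11, Bbsus4 ends at 14, Ebsus4 ends at 17, Dm7 ends at 22, Dmaj7 ends at 27.
Beat 26 falls within Dmaj7.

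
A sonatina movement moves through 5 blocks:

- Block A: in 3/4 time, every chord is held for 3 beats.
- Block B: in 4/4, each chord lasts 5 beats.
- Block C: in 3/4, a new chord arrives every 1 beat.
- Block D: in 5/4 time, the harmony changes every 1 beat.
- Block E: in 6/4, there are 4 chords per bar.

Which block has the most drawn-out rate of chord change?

A: 3 beats/bar ÷ 3 beats/chord = 1 chord/bar.
B: 4 beats/bar ÷ 5 beats/chord = 0.8 chords/bar.
C: 3 beats/bar ÷ 1 beat/chord = 3 chords/bar.
D: 5 beats/bar ÷ 1 beat/chord = 5 chords/bar.
E: 6 beats/bar ÷ 1.5 beats/chord = 4 chords/bar.
Slowest is B at 0.8 chords/bar.

Block B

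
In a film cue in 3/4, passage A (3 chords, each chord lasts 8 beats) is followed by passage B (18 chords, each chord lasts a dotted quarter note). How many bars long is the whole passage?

17 bars

A: 3 × 8 = 24 beats = 8 bars.
B: 18 × 1.5 = 27 beats = 9 bars.
Total: 8 + 9 = 17 bars.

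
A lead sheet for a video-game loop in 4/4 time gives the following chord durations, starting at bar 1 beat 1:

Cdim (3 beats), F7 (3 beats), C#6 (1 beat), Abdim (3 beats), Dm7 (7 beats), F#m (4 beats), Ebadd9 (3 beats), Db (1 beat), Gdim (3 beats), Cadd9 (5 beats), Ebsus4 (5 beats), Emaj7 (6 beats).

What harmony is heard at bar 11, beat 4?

Beat 4 of bar 11 is beat (11−1)×4 + 4 = 44 overall.
Running totals: Cdim ends at 3, F7 ends at 6, C#6 ends at 7, Abdim ends at 10, Dm7 ends at 17, F#m ends at 21, Ebadd9 ends at 24, Db ends at 25, Gdim ends at 28, Cadd9 ends at 33, Ebsus4 ends at 38, Emaj7 ends at 44.
Beat 44 falls within Emaj7.

Emaj7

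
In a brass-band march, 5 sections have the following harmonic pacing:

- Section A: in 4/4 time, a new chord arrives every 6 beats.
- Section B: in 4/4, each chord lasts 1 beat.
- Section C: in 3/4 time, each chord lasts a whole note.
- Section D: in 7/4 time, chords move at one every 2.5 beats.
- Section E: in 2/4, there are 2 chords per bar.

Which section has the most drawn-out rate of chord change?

A: each chord is 6 beats in 4/4, so 2/3 per bar.
B: each chord is 1 beat in 4/4, so 4 per bar.
C: each chord is 4 beats in 3/4, so 0.75 per bar.
D: each chord is 2.5 beats in 7/4, so 2.8 per bar.
E: each chord is 1 beat in 2/4, so 2 per bar.
Slowest is A at 2/3 chords/bar.

Section A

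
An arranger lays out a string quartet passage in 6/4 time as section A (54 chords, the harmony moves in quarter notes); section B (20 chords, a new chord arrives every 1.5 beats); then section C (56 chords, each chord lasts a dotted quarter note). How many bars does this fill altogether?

A: 54 × 1 = 54 beats = 9 bars.
B: 20 × 1.5 = 30 beats = 5 bars.
C: 56 × 1.5 = 84 beats = 14 bars.
Total: 9 + 5 + 14 = 28 bars.

28 bars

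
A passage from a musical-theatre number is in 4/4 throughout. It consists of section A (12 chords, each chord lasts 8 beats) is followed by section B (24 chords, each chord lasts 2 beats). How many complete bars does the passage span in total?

36 bars

A: 12 × 8 = 96 beats = 24 bars.
B: 24 × 2 = 48 beats = 12 bars.
Total: 24 + 12 = 36 bars.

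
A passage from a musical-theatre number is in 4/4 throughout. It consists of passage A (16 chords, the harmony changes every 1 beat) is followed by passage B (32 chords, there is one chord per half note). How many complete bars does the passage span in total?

20 bars

A: 16 × 1 = 16 beats = 4 bars.
B: 32 × 2 = 64 beats = 16 bars.
Total: 4 + 16 = 20 bars.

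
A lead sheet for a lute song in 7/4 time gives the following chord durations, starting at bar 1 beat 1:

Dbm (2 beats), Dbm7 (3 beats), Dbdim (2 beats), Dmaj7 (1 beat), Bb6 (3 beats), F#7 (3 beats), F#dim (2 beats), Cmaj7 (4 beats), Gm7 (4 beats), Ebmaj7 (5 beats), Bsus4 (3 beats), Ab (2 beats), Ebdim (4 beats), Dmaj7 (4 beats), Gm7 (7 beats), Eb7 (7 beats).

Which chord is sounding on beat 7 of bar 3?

Beat 7 of bar 3 is beat (3−1)×7 + 7 = 21 overall.
Running totals: Dbm ends at 2, Dbm7 ends at 5, Dbdim ends at 7, Dmaj7 ends at 8, Bb6 ends at 11, F#7 ends at 14, F#dim ends at 16, Cmaj7 ends at 20, Gm7 ends at 24.
Beat 21 falls within Gm7.

Gm7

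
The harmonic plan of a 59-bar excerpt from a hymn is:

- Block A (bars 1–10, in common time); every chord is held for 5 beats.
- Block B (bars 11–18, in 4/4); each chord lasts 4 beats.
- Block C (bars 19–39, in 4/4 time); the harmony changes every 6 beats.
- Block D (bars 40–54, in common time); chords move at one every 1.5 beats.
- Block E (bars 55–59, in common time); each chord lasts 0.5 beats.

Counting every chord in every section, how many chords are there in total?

110 chords

A: 10 bars × 4 beats = 40 beats; 5 beats/chord → 8 chords.
B: 8 bars × 4 beats = 32 beats; 4 beats/chord → 8 chords.
C: 21 bars × 4 beats = 84 beats; 6 beats/chord → 14 chords.
D: 15 bars × 4 beats = 60 beats; 1.5 beats/chord → 40 chords.
E: 5 bars × 4 beats = 20 beats; 0.5 beats/chord → 40 chords.
Total: 8 + 8 + 14 + 40 + 40 = 110.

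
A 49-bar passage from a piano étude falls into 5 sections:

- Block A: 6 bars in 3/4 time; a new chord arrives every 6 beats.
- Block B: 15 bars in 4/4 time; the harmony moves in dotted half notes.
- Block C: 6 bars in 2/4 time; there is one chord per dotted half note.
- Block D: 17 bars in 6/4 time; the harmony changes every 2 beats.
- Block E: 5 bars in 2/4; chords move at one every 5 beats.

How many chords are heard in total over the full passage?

A: 6·3 = 18 beats, 18/6 = 3 chords.
B: 15·4 = 60 beats, 60/3 = 20 chords.
C: 6·2 = 12 beats, 12/3 = 4 chords.
D: 17·6 = 102 beats, 102/2 = 51 chords.
E: 5·2 = 10 beats, 10/5 = 2 chords.
Total: 3 + 20 + 4 + 51 + 2 = 80.

80 chords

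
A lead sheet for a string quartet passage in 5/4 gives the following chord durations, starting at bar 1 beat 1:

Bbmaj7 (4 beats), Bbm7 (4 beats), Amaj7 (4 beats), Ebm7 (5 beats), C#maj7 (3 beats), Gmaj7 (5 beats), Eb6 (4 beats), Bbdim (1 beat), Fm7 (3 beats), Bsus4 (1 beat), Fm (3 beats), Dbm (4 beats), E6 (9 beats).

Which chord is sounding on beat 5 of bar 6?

Beat 5 of bar 6 is beat (6−1)×5 + 5 = 30 overall.
Running totals: Bbmaj7 ends at 4, Bbm7 ends at 8, Amaj7 ends at 12, Ebm7 ends at 17, C#maj7 ends at 20, Gmaj7 ends at 25, Eb6 ends at 29, Bbdim ends at 30.
Beat 30 falls within Bbdim.

Bbdim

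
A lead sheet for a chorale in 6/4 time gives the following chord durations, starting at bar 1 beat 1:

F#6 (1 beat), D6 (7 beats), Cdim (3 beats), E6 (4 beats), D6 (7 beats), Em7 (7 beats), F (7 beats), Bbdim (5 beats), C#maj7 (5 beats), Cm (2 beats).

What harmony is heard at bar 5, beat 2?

Beat 2 of bar 5 is beat (5−1)×6 + 2 = 26 overall.
Running totals: F#6 ends at 1, D6 ends at 8, Cdim ends at 11, E6 ends at 15, D6 ends at 22, Em7 ends at 29.
Beat 26 falls within Em7.

Em7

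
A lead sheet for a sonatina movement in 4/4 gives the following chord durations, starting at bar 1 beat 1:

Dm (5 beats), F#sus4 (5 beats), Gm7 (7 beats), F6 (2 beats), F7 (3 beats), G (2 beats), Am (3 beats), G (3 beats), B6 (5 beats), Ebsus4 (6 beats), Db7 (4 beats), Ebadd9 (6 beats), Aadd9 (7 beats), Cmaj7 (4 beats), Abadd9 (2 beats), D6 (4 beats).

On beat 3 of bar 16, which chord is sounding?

Beat 3 of bar 16 is beat (16−1)×4 + 3 = 63 overall.
Running totals: Dm ends at 5, F#sus4 ends at 10, Gm7 ends at 17, F6 ends at 19, F7 ends at 22, G ends at 24, Am ends at 27, G ends at 30, B6 ends at 35, Ebsus4 ends at 41, Db7 ends at 45, Ebadd9 ends at 51, Aadd9 ends at 58, Cmaj7 ends at 62, Abadd9 ends at 64.
Beat 63 falls within Abadd9.

Abadd9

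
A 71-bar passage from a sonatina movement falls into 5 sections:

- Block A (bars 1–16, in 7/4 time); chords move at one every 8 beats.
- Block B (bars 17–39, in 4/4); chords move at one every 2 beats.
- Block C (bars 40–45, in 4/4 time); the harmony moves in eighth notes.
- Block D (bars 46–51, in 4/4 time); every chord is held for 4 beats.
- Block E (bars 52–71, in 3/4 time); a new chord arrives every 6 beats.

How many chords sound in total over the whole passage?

A has 112 beats and chords last 8 each, so 14 chords.
B has 92 beats and chords last 2 each, so 46 chords.
C has 24 beats and chords last 0.5 each, so 48 chords.
D has 24 beats and chords last 4 each, so 6 chords.
E has 60 beats and chords last 6 each, so 10 chords.
Total: 14 + 46 + 48 + 6 + 10 = 124.

124 chords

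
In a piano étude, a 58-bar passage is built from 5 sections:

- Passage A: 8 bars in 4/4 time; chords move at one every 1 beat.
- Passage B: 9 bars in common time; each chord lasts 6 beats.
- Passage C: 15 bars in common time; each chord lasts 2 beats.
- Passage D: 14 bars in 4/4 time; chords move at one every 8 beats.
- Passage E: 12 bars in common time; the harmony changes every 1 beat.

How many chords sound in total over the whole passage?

123 chords

A: 8·4 = 32 beats, 32/1 = 32 chords.
B: 9·4 = 36 beats, 36/6 = 6 chords.
C: 15·4 = 60 beats, 60/2 = 30 chords.
D: 14·4 = 56 beats, 56/8 = 7 chords.
E: 12·4 = 48 beats, 48/1 = 48 chords.
Total: 32 + 6 + 30 + 7 + 48 = 123.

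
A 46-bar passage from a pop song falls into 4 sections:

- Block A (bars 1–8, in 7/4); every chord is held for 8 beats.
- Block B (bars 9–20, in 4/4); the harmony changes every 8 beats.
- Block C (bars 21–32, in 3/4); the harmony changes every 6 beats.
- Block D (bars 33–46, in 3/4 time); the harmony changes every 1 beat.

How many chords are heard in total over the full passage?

A has 56 beats and chords last 8 each, so 7 chords.
B has 48 beats and chords last 8 each, so 6 chords.
C has 36 beats and chords last 6 each, so 6 chords.
D has 42 beats and chords last 1 each, so 42 chords.
Total: 7 + 6 + 6 + 42 = 61.

61 chords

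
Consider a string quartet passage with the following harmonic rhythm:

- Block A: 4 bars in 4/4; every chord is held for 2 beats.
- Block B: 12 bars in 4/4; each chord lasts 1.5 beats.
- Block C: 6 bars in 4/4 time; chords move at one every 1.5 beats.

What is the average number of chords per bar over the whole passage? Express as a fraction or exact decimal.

A: 4 bars of 4 beats is 16 beats; at 2 beats each that's 8 chords.
B: 12 bars of 4 beats is 48 beats; at 1.5 beats each that's 32 chords.
C: 6 bars of 4 beats is 24 beats; at 1.5 beats each that's 16 chords.
Overall: 56 chords over 22 bars → 56/22 = 28/11 chords per bar.

28/11 chords per bar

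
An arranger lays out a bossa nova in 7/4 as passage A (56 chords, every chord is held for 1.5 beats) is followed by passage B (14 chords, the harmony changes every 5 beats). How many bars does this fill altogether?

22 bars

A: 56 × 1.5 = 84 beats = 12 bars.
B: 14 × 5 = 70 beats = 10 bars.
Total: 12 + 10 = 22 bars.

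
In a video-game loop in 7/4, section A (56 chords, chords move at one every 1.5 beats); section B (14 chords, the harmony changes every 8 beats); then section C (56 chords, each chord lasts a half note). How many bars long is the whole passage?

A: 56 × 1.5 = 84 beats = 12 bars.
B: 14 × 8 = 112 beats = 16 bars.
C: 56 × 2 = 112 beats = 16 bars.
Total: 12 + 16 + 16 = 44 bars.

44 bars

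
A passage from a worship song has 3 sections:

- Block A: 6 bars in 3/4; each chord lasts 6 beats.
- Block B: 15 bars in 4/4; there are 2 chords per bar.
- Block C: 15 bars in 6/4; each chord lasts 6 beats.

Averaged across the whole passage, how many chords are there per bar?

A: 6 × 3 = 18 beats ÷ 6 = 3 chords.
B: 15 × 4 = 60 beats ÷ 2 = 30 chords.
C: 15 × 6 = 90 beats ÷ 6 = 15 chords.
Overall: 48 chords over 36 bars → 48/36 = 4/3 chords per bar.

4/3 chords per bar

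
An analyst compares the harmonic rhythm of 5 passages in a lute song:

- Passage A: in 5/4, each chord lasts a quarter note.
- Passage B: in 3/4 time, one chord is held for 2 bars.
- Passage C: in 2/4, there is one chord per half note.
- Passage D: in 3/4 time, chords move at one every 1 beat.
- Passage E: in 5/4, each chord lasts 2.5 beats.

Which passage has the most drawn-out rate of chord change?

A: 5 beats/bar ÷ 1 beat/chord = 5 chords/bar.
B: 3 beats/bar ÷ 6 beats/chord = 0.5 chords/bar.
C: 2 beats/bar ÷ 2 beats/chord = 1 chord/bar.
D: 3 beats/bar ÷ 1 beat/chord = 3 chords/bar.
E: 5 beats/bar ÷ 2.5 beats/chord = 2 chords/bar.
Slowest is B at 0.5 chords/bar.

Passage B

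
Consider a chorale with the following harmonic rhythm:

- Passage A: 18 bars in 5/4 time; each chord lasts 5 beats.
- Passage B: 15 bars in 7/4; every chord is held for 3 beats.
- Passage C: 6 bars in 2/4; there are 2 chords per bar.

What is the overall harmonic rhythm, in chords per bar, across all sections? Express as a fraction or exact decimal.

5/3 chords per bar

A: 18 × 5 = 90 beats ÷ 5 = 18 chords.
B: 15 × 7 = 105 beats ÷ 3 = 35 chords.
C: 6 × 2 = 12 beats ÷ 1 = 12 chords.
Overall: 65 chords over 39 bars → 65/39 = 5/3 chords per bar.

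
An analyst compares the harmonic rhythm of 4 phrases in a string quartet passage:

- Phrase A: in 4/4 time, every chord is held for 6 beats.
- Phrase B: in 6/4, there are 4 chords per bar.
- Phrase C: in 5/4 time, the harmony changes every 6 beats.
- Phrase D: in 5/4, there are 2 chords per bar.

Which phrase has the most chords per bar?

A: each chord is 6 beats in 4/4, so 2/3 per bar.
B: each chord is 1.5 beats in 6/4, so 4 per bar.
C: each chord is 6 beats in 5/4, so 5/6 per bar.
D: each chord is 2.5 beats in 5/4, so 2 per bar.
Fastest is B at 4 chords/bar.

Phrase B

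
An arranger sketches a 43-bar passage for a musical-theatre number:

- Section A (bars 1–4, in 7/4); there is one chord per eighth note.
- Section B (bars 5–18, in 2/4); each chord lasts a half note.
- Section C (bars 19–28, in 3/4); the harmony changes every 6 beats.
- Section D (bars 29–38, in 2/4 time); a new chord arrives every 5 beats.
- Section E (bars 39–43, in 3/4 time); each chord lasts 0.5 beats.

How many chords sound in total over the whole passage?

A: 4·7 = 28 beats, 28/0.5 = 56 chords.
B: 14·2 = 28 beats, 28/2 = 14 chords.
C: 10·3 = 30 beats, 30/6 = 5 chords.
D: 10·2 = 20 beats, 20/5 = 4 chords.
E: 5·3 = 15 beats, 15/0.5 = 30 chords.
Total: 56 + 14 + 5 + 4 + 30 = 109.

109 chords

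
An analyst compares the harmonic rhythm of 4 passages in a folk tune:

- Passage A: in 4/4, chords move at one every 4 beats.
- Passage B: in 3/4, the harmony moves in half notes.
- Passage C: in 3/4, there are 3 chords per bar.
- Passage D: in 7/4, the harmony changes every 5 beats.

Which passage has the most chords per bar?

Passage C

A: 4 beats/bar ÷ 4 beats/chord = 1 chord/bar.
B: 3 beats/bar ÷ 2 beats/chord = 1.5 chords/bar.
C: 3 beats/bar ÷ 1 beat/chord = 3 chords/bar.
D: 7 beats/bar ÷ 5 beats/chord = 1.4 chords/bar.
Fastest is C at 3 chords/bar.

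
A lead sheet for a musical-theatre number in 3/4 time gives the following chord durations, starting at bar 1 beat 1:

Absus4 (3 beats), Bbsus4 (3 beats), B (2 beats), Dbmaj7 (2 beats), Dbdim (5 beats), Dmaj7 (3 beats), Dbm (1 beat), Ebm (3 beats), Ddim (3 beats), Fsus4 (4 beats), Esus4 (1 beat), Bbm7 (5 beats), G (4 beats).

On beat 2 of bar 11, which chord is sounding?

Beat 2 of bar 11 is beat (11−1)×3 + 2 = 32 overall.
Running totals: Absus4 ends at 3, Bbsus4 ends at 6, B ends at 8, Dbmaj7 ends at 10, Dbdim ends at 15, Dmaj7 ends at 18, Dbm ends at 19, Ebm ends at 22, Ddim ends at 25, Fsus4 ends at 29, Esus4 ends at 30, Bbm7 ends at 35.
Beat 32 falls within Bbm7.

Bbm7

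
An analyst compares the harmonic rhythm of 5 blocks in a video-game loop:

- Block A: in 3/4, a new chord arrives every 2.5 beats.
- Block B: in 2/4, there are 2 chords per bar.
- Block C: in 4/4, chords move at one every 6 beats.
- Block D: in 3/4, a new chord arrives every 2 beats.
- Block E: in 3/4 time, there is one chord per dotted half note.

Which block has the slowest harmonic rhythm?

A: 3/2.5 = 1.2 chords/bar.
B: 2/1 = 2 chords/bar.
C: 4/6 = 2/3 chords/bar.
D: 3/2 = 1.5 chords/bar.
E: 3/3 = 1 chord/bar.
Slowest is C at 2/3 chords/bar.

Block C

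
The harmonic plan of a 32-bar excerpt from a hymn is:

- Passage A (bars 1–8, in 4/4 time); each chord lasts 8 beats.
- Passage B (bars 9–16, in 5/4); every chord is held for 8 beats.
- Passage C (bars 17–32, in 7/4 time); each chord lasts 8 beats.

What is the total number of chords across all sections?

A has 32 beats and chords last 8 each, so 4 chords.
B has 40 beats and chords last 8 each, so 5 chords.
C has 112 beats and chords last 8 each, so 14 chords.
Total: 4 + 5 + 14 = 23.

23 chords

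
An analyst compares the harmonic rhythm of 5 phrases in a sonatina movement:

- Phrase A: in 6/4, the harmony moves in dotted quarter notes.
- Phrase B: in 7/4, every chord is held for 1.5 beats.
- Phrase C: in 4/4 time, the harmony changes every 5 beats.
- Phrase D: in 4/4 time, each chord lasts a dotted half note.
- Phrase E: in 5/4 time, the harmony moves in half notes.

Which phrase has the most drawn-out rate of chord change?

Phrase C

A: 6 beats/bar ÷ 1.5 beats/chord = 4 chords/bar.
B: 7 beats/bar ÷ 1.5 beats/chord = 14/3 chords/bar.
C: 4 beats/bar ÷ 5 beats/chord = 0.8 chords/bar.
D: 4 beats/bar ÷ 3 beats/chord = 4/3 chords/bar.
E: 5 beats/bar ÷ 2 beats/chord = 2.5 chords/bar.
Slowest is C at 0.8 chords/bar.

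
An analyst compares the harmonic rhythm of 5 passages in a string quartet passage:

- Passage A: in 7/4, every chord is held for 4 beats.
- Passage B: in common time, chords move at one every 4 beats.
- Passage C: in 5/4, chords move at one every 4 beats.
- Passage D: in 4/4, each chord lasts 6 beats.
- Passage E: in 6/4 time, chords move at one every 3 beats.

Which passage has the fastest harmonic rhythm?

A: each chord is 4 beats in 7/4, so 1.75 per bar.
B: each chord is 4 beats in 4/4, so 1 per bar.
C: each chord is 4 beats in 5/4, so 1.25 per bar.
D: each chord is 6 beats in 4/4, so 2/3 per bar.
E: each chord is 3 beats in 6/4, so 2 per bar.
Fastest is E at 2 chords/bar.

Passage E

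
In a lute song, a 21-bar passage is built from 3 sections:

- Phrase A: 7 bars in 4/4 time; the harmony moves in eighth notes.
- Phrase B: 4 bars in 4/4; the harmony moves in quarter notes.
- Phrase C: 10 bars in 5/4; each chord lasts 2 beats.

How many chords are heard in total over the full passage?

97 chords

A has 28 beats and chords last 0.5 each, so 56 chords.
B has 16 beats and chords last 1 each, so 16 chords.
C has 50 beats and chords last 2 each, so 25 chords.
Total: 56 + 16 + 25 = 97.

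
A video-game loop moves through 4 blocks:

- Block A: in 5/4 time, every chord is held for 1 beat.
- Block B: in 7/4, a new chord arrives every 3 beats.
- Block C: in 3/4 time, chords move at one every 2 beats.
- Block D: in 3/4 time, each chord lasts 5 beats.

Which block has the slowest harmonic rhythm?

A: 5/1 = 5 chords/bar.
B: 7/3 = 7/3 chords/bar.
C: 3/2 = 1.5 chords/bar.
D: 3/5 = 0.6 chords/bar.
Slowest is D at 0.6 chords/bar.

Block D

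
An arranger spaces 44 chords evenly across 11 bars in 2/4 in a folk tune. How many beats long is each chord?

0.5 beats

11 bars × 2 beats/bar = 22 beats total.
22 beats ÷ 44 chords = 0.5 beats per chord.
(That is an eighth note.)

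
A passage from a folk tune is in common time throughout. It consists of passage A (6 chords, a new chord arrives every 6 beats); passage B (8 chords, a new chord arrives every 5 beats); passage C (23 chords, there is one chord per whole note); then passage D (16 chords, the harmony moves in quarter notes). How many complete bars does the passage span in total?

A: 6 × 6 = 36 beats = 9 bars.
B: 8 × 5 = 40 beats = 10 bars.
C: 23 × 4 = 92 beats = 23 bars.
D: 16 × 1 = 16 beats = 4 bars.
Total: 9 + 10 + 23 + 4 = 46 bars.

46 bars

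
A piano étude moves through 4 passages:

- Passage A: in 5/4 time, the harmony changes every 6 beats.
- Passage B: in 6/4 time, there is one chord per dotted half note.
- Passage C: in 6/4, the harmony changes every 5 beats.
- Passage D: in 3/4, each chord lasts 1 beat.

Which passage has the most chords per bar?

A: 5/6 = 5/6 chords/bar.
B: 6/3 = 2 chords/bar.
C: 6/5 = 1.2 chords/bar.
D: 3/1 = 3 chords/bar.
Fastest is D at 3 chords/bar.

Passage D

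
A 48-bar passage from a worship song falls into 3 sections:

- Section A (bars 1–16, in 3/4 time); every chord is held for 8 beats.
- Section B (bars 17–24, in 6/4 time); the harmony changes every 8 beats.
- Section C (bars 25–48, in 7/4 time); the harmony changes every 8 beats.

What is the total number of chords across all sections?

A has 48 beats and chords last 8 each, so 6 chords.
B has 48 beats and chords last 8 each, so 6 chords.
C has 168 beats and chords last 8 each, so 21 chords.
Total: 6 + 6 + 21 = 33.

33 chords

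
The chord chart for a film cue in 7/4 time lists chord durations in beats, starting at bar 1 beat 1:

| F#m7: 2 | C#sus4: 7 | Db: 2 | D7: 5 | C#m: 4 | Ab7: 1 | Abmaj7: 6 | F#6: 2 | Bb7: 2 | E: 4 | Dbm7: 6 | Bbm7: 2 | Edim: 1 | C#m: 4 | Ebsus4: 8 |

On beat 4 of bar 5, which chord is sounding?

Beat 4 of bar 5 is beat (5−1)×7 + 4 = 32 overall.
Running totals: F#m7 ends at 2, C#sus4 ends at 9, Db ends at 11, D7 ends at 16, C#m ends at 20, Ab7 ends at 21, Abmaj7 ends at 27, F#6 ends at 29, Bb7 ends at 31, E ends at 35.
Beat 32 falls within E.

E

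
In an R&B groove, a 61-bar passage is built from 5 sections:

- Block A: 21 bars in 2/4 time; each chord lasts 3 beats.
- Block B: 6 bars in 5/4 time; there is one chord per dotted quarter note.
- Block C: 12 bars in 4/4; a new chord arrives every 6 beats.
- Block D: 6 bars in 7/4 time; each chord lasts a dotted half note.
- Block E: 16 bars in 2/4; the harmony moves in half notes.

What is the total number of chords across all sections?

A: 21 bars × 2 beats = 42 beats; 3 beats/chord → 14 chords.
B: 6 bars × 5 beats = 30 beats; 1.5 beats/chord → 20 chords.
C: 12 bars × 4 beats = 48 beats; 6 beats/chord → 8 chords.
D: 6 bars × 7 beats = 42 beats; 3 beats/chord → 14 chords.
E: 16 bars × 2 beats = 32 beats; 2 beats/chord → 16 chords.
Total: 14 + 20 + 8 + 14 + 16 = 72.

72 chords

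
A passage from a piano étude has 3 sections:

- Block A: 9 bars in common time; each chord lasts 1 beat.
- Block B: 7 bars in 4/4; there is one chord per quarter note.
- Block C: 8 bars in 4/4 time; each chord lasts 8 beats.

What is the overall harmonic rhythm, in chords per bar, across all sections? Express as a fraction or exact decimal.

A: 9 × 4 = 36 beats ÷ 1 = 36 chords.
B: 7 × 4 = 28 beats ÷ 1 = 28 chords.
C: 8 × 4 = 32 beats ÷ 8 = 4 chords.
Overall: 68 chords over 24 bars → 68/24 = 17/6 chords per bar.

17/6 chords per bar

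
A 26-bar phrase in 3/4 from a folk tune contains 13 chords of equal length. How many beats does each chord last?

26 bars × 3 beats/bar = 78 beats total.
78 beats ÷ 13 chords = 6 beats per chord.

6 beats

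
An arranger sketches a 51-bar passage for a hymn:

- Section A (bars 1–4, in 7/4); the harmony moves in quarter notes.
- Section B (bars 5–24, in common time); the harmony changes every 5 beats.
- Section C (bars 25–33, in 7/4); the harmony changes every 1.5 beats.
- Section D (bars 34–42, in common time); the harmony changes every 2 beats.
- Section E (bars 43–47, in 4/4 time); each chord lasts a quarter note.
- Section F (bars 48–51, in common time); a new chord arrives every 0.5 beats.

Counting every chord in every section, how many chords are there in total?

156 chords

A has 28 beats and chords last 1 each, so 28 chords.
B has 80 beats and chords last 5 each, so 16 chords.
C has 63 beats and chords last 1.5 each, so 42 chords.
D has 36 beats and chords last 2 each, so 18 chords.
E has 20 beats and chords last 1 each, so 20 chords.
F has 16 beats and chords last 0.5 each, so 32 chords.
Total: 28 + 16 + 42 + 18 + 20 + 32 = 156.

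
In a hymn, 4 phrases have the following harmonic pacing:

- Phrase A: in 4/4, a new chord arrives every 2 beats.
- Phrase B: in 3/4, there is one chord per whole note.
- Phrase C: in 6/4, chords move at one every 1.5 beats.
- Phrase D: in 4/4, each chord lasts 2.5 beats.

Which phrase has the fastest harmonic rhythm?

A: 4/2 = 2 chords/bar.
B: 3/4 = 0.75 chords/bar.
C: 6/1.5 = 4 chords/bar.
D: 4/2.5 = 1.6 chords/bar.
Fastest is C at 4 chords/bar.

Phrase C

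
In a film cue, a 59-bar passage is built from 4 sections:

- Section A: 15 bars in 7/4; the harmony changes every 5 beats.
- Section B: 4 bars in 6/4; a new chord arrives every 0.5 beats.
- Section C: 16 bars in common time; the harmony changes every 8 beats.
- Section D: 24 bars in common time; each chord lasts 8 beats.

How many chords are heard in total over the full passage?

89 chords

A: 15·7 = 105 beats, 105/5 = 21 chords.
B: 4·6 = 24 beats, 24/0.5 = 48 chords.
C: 16·4 = 64 beats, 64/8 = 8 chords.
D: 24·4 = 96 beats, 96/8 = 12 chords.
Total: 21 + 48 + 8 + 12 = 89.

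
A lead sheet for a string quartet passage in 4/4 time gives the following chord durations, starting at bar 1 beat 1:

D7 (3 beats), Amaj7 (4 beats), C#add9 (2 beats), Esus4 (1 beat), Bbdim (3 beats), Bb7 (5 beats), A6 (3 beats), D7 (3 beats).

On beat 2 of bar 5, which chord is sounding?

Bb7

Beat 2 of bar 5 is beat (5−1)×4 + 2 = 18 overall.
Running totals: D7 ends at 3, Amaj7 ends at 7, C#add9 ends at 9, Esus4 ends at 10, Bbdim ends at 13, Bb7 ends at 18.
Beat 18 falls within Bb7.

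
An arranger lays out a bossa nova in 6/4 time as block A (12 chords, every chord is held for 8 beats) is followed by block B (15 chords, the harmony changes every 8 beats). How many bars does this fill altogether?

A: 12 × 8 = 96 beats = 16 bars.
B: 15 × 8 = 120 beats = 20 bars.
Total: 16 + 20 = 36 bars.

36 bars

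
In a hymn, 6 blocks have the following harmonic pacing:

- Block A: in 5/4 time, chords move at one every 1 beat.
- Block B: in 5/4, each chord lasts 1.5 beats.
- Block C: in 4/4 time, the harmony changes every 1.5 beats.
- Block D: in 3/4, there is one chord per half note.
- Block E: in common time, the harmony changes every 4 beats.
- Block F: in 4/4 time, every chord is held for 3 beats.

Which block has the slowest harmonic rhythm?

A: 5 beats/bar ÷ 1 beat/chord = 5 chords/bar.
B: 5 beats/bar ÷ 1.5 beats/chord = 10/3 chords/bar.
C: 4 beats/bar ÷ 1.5 beats/chord = 8/3 chords/bar.
D: 3 beats/bar ÷ 2 beats/chord = 1.5 chords/bar.
E: 4 beats/bar ÷ 4 beats/chord = 1 chord/bar.
F: 4 beats/bar ÷ 3 beats/chord = 4/3 chords/bar.
Slowest is E at 1 chords/bar.

Block E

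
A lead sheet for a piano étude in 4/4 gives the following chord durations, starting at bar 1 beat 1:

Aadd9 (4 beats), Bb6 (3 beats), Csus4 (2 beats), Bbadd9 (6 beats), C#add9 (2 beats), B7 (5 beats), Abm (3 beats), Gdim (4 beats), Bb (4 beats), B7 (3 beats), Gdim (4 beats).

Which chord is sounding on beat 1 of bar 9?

Bb

Beat 1 of bar 9 is beat (9−1)×4 + 1 = 33 overall.
Running totals: Aadd9 ends at 4, Bb6 ends at 7, Csus4 ends at 9, Bbadd9 ends at 15, C#add9 ends at 17, B7 ends at 22, Abm ends at 25, Gdim ends at 29, Bb ends at 33.
Beat 33 falls within Bb.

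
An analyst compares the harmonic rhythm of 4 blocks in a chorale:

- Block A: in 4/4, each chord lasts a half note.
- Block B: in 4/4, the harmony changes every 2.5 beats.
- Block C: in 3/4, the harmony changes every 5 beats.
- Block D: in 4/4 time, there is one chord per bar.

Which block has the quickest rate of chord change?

A: 4 beats/bar ÷ 2 beats/chord = 2 chords/bar.
B: 4 beats/bar ÷ 2.5 beats/chord = 1.6 chords/bar.
C: 3 beats/bar ÷ 5 beats/chord = 0.6 chords/bar.
D: 4 beats/bar ÷ 4 beats/chord = 1 chord/bar.
Fastest is A at 2 chords/bar.

Block A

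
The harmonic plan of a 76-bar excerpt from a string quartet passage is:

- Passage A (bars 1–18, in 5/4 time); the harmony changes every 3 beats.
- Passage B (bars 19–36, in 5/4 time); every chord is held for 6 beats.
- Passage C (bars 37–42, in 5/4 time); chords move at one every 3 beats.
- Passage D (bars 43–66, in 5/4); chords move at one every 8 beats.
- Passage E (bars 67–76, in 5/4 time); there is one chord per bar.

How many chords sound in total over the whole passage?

A: 18 bars × 5 beats = 90 beats; 3 beats/chord → 30 chords.
B: 18 bars × 5 beats = 90 beats; 6 beats/chord → 15 chords.
C: 6 bars × 5 beats = 30 beats; 3 beats/chord → 10 chords.
D: 24 bars × 5 beats = 120 beats; 8 beats/chord → 15 chords.
E: 10 bars × 5 beats = 50 beats; 5 beats/chord → 10 chords.
Total: 30 + 15 + 10 + 15 + 10 = 80.

80 chords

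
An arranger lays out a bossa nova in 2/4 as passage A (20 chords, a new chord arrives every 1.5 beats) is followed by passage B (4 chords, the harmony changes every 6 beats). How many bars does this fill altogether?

A: 20 × 1.5 = 30 beats = 15 bars.
B: 4 × 6 = 24 beats = 12 bars.
Total: 15 + 12 = 27 bars.

27 bars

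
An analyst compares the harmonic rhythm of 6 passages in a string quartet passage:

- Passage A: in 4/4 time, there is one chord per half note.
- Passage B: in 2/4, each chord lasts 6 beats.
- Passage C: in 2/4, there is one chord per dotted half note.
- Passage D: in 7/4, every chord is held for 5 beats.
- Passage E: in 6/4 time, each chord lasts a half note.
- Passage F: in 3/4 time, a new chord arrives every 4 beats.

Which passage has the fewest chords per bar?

Passage B

A: each chord is 2 beats in 4/4, so 2 per bar.
B: each chord is 6 beats in 2/4, so 1/3 per bar.
C: each chord is 3 beats in 2/4, so 2/3 per bar.
D: each chord is 5 beats in 7/4, so 1.4 per bar.
E: each chord is 2 beats in 6/4, so 3 per bar.
F: each chord is 4 beats in 3/4, so 0.75 per bar.
Slowest is B at 1/3 chords/bar.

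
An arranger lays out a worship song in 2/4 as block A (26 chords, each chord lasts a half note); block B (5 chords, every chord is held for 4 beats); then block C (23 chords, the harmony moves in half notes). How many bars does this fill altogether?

A: 26 × 2 = 52 beats = 26 bars.
B: 5 × 4 = 20 beats = 10 bars.
C: 23 × 2 = 46 beats = 23 bars.
Total: 26 + 10 + 23 = 59 bars.

59 bars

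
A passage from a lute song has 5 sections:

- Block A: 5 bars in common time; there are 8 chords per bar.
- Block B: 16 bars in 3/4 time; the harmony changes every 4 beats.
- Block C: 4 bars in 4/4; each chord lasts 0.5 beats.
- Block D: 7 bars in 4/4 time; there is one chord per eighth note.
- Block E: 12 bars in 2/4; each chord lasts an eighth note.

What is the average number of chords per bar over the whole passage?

47/11 chords per bar

A: 5 bars of 4 beats is 20 beats; at 0.5 beats each that's 40 chords.
B: 16 bars of 3 beats is 48 beats; at 4 beats each that's 12 chords.
C: 4 bars of 4 beats is 16 beats; at 0.5 beats each that's 32 chords.
D: 7 bars of 4 beats is 28 beats; at 0.5 beats each that's 56 chords.
E: 12 bars of 2 beats is 24 beats; at 0.5 beats each that's 48 chords.
Overall: 188 chords over 44 bars → 188/44 = 47/11 chords per bar.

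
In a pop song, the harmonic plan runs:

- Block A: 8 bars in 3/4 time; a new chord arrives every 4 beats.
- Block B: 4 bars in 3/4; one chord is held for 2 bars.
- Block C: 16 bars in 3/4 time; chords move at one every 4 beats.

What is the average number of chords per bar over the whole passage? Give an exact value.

A: 8 × 3 = 24 beats ÷ 4 = 6 chords.
B: 4 × 3 = 12 beats ÷ 6 = 2 chords.
C: 16 × 3 = 48 beats ÷ 4 = 12 chords.
Overall: 20 chords over 28 bars → 20/28 = 5/7 chords per bar.

5/7 chords per bar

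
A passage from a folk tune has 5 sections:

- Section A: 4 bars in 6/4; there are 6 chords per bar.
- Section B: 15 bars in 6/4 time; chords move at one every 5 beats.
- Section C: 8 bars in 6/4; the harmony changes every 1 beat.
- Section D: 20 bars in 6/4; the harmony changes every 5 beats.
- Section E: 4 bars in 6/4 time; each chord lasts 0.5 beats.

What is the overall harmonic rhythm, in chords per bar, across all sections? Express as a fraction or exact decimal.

A: 4 bars of 6 beats is 24 beats; at 1 beat each that's 24 chords.
B: 15 bars of 6 beats is 90 beats; at 5 beats each that's 18 chords.
C: 8 bars of 6 beats is 48 beats; at 1 beat each that's 48 chords.
D: 20 bars of 6 beats is 120 beats; at 5 beats each that's 24 chords.
E: 4 bars of 6 beats is 24 beats; at 0.5 beats each that's 48 chords.
Overall: 162 chords over 51 bars → 162/51 = 54/17 chords per bar.

54/17 chords per bar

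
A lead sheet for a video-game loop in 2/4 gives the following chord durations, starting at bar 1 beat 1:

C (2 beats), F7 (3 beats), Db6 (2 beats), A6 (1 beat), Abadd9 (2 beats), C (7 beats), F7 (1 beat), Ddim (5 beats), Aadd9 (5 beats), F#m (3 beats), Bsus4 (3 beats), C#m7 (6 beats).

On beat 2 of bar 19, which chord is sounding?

Beat 2 of bar 19 is beat (19−1)×2 + 2 = 38 overall.
Running totals: C ends at 2, F7 ends at 5, Db6 ends at 7, A6 ends at 8, Abadd9 ends at 10, C ends at 17, F7 ends at 18, Ddim ends at 23, Aadd9 ends at 28, F#m ends at 31, Bsus4 ends at 34, C#m7 ends at 40.
Beat 38 falls within C#m7.

C#m7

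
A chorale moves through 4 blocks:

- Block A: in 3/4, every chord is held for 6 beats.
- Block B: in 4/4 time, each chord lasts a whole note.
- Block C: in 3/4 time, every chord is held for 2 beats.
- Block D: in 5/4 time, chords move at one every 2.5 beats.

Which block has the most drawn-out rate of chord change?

Block A

A: 3/6 = 0.5 chords/bar.
B: 4/4 = 1 chord/bar.
C: 3/2 = 1.5 chords/bar.
D: 5/2.5 = 2 chords/bar.
Slowest is A at 0.5 chords/bar.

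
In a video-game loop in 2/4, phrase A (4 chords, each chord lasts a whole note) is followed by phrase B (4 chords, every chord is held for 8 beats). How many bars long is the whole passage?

A: 4 × 4 = 16 beats = 8 bars.
B: 4 × 8 = 32 beats = 16 bars.
Total: 8 + 16 = 24 bars.

24 bars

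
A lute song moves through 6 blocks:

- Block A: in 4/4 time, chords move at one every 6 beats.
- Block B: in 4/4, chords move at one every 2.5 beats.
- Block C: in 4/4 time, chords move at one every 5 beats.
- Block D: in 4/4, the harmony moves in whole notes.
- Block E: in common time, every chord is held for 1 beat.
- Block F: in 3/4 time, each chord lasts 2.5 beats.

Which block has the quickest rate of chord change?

Block E

A: 4/6 = 2/3 chords/bar.
B: 4/2.5 = 1.6 chords/bar.
C: 4/5 = 0.8 chords/bar.
D: 4/4 = 1 chord/bar.
E: 4/1 = 4 chords/bar.
F: 3/2.5 = 1.2 chords/bar.
Fastest is E at 4 chords/bar.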